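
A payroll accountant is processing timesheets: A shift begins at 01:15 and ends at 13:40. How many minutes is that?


Start time: 01:15 = 75 minutes from midnight
End time: 13:40 = 820 minutes from midnight
Difference: 820 - 75 = 745 minutes
That is 12 hours and 25 minutes

745


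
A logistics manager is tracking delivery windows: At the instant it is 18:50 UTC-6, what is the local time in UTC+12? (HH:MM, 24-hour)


Local time: 18:50 at UTC-6 (offset -6h)
Target zone: UTC+12 (offset 12h)
Difference: 12 - (-6) = 18 hours
Calculation: 18 + (18) = 36
Wraparound: (36) mod 24 = 12
Result: 12:50

12:50


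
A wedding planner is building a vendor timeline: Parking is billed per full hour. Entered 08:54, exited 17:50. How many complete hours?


Start: 08:54
End: 17:50
Hour difference: 17 - 8 = 9 hours
Minute difference: 50 - 54 = -4 minutes
Total minutes: 536
Complete hours: 536 / 60 = 8 (remainder 56)

8


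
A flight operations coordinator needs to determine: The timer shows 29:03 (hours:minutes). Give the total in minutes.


Hours: 29
Minutes: 3
Convert hours to minutes: 29 x 60 = 1740
Add remaining minutes: 1740 + 3 = 1743

1743


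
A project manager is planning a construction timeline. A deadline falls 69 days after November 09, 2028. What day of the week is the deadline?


Start: 2028-11-09 (Thursday)
Step 1 - find target date: add 69 days
  2028-11-09 + 69 days = 2029-01-17
Step 2 - day of week:
  69 mod 7 = 6
  Thursday + 6 days -> Wednesday
Result: Wednesday (2029-01-17)

Wednesday


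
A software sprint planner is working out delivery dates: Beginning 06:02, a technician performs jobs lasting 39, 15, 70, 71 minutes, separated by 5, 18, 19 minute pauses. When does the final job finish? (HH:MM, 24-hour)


Start: 06:02 = 362 min from midnight
  after task 1 (39 min): 06:41
  after break (5 min): 06:46
  after task 2 (15 min): 07:01
  after break (18 min): 07:19
  after task 3 (70 min): 08:29
  after break (19 min): 08:48
  after task 4 (71 min): 09:59
Total elapsed: 237 minutes
End time: 09:59

09:59


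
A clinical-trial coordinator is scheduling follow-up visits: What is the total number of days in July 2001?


Month: July
Year: 2001
July is a 31-day month
Total: 31 days

31


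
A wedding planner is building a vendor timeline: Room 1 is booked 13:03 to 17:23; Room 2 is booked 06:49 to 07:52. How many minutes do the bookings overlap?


Interval A: [783, 1043] minutes from midnight
Interval B: [409, 472] minutes from midnight
Overlap start = max(783, 409) = 783
Overlap end = min(1043, 472) = 472
End <= start, so the intervals do not overlap: 0 minutes

0


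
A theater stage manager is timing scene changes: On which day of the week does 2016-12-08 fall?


Date: 2016-12-08
January 1, 2016 is a Friday
Day of year: 343
Offset from Jan 1: 342 days
342 mod 7 = 6
Result: Thursday

Thursday


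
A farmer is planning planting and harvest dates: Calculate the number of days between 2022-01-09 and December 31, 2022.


Start: January 09, 2022
End: December 31, 2022
Days left in January: 22
February: 28
March: 31
April: 30
May: 31
... plus remaining months
Sum of remaining months: 334
Total: 22 + 334 = 356

356


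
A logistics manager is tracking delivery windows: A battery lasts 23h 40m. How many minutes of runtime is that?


Hours: 23
Extra minutes: 40
Minutes per hour: 60
Hours to minutes: 23 x 60 = 1380
Total: 1380 + 40 = 1420

1420


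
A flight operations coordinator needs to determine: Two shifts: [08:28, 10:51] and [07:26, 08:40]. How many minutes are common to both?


Interval A: [508, 651] minutes from midnight
Interval B: [446, 520] minutes from midnight
Overlap start = max(508, 446) = 508
Overlap end = min(651, 520) = 520
Overlap = 520 - 508 = 12 minutes

12


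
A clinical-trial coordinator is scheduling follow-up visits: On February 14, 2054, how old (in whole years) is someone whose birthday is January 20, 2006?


Birth: 2006-01-20
Reference: 2054-02-14
Year difference: 2054 - 2006 = 48
Has birthday (01-20) occurred by 02-14? Yes
Age in full years: 48

48


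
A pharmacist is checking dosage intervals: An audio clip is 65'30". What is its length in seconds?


Minutes: 65
Seconds: 30
Convert minutes to seconds: 65 x 60 = 3900
Add remaining seconds: 3900 + 30 = 3930

3930


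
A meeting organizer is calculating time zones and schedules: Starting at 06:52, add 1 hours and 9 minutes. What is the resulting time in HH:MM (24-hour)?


Start time: 06:52
Adding: 1 hours 9 minutes
Minutes: 52 + 9 = 61
Minute overflow: 61 >= 60, so carry 1 hour, minutes = 1
Hours: 6 + 1 + 1 = 8
Result: 08:01

08:01


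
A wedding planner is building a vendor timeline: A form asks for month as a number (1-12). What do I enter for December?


Calendar month order:
11. November
12. December <--
December is month number 12

12


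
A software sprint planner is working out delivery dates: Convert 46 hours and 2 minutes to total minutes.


Hours: 46
Minutes: 2
Convert hours to minutes: 46 x 60 = 2760
Add remaining minutes: 2760 + 2 = 2762

2762


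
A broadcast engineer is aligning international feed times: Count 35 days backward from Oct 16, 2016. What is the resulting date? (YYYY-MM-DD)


Start: 2016-10-16
Subtracting 35 days
Days already passed in October: 16
After going back through October: 19 more days to subtract
September 2016 has 30 days, need 19
Result: 2016-09-11

2016-09-11


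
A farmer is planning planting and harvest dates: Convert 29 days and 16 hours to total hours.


Days: 29
Extra hours: 16
Hours per day: 24
Days to hours: 29 x 24 = 696
Total: 696 + 16 = 712

712


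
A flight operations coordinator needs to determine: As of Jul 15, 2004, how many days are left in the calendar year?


Start: July 15, 2004
End: December 31, 2004
Days left in July: 16
August: 31
September: 30
October: 31
November: 30
... plus remaining months
Sum of remaining months: 153
Total: 16 + 153 = 169

169


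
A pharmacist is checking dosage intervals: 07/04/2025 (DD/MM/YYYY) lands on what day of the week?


Date: 2025-04-07
January 1, 2025 is a Wednesday
Day of year: 97
Offset from Jan 1: 96 days
96 mod 7 = 5
Result: Monday

Monday


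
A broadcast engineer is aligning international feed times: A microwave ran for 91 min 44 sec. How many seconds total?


Minutes: 91
Extra seconds: 44
Seconds per minute: 60
Minutes to seconds: 91 x 60 = 5460
Total: 5460 + 44 = 5504

5504


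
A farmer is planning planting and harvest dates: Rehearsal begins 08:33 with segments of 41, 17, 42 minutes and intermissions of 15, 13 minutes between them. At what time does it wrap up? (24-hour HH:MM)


Start: 08:33 = 513 min from midnight
  after task 1 (41 min): 09:14
  after break (15 min): 09:29
  after task 2 (17 min): 09:46
  after break (13 min): 09:59
  after task 3 (42 min): 10:41
Total elapsed: 128 minutes
End time: 10:41

10:41


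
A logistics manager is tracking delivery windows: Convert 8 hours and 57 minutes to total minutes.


Hours: 8
Extra minutes: 57
Minutes per hour: 60
Hours to minutes: 8 x 60 = 480
Total: 480 + 57 = 537

537


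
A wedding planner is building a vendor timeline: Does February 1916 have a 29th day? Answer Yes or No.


Year: 1916
Divisible by 4? 1916 / 4 = 479.0 -> Yes
Divisible by 100? 1916 / 100 = 19.16 -> No
Divisible by 4 but not 100, so it IS a leap year

Yes


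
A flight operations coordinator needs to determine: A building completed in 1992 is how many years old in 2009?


Birth year: 1992
Current year: 2009
Age = current year - birth year
Age = 2009 - 1992 = 17

17


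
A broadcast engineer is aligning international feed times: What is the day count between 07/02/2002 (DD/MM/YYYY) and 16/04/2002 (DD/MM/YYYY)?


Start date: 2002-02-07
End date: 2002-04-16
Feb 2002: +22 days
Mar 2002: +31 days
Apr 2002: +15 days
Total: 68 days

68


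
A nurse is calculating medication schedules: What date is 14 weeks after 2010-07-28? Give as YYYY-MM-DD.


Start: 2010-07-28
Weeks to add: 14
Convert to days: 14 x 7 = 98 days
Add 98 days to 2010-07-28
Result: 2010-11-03

2010-11-03


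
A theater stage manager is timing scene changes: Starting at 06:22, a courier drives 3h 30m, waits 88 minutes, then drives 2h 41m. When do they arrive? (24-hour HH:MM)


Depart: 06:22
Leg 1: +210 min -> 09:52
Layover: +88 min -> 11:20
Leg 2: +161 min -> 14:01
Total travel: 459 minutes = 7h 39m
Arrival: 14:01

14:01


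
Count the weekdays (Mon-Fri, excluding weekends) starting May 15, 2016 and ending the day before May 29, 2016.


Start: 2016-05-15 (Sunday)
End (exclusive): 2016-05-29 (Sunday)
Total calendar days: 14
Full weeks: 14 // 7 = 2 -> 10 weekdays
Remaining 0 days starting on Sunday:
Total business days: 10 + 0 = 10

10


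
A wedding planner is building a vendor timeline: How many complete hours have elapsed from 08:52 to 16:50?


Start: 08:52
End: 16:50
Hour difference: 16 - 8 = 8 hours
Minute difference: 50 - 52 = -2 minutes
Total minutes: 478
Complete hours: 478 / 60 = 7 (remainder 58)

7


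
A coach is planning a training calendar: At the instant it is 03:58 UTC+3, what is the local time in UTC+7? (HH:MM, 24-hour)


Local time: 03:58 at UTC+3 (offset 3h)
Target zone: UTC+7 (offset 7h)
Difference: 7 - (3) = 4 hours
Calculation: 3 + (4) = 7
Result: 07:58

07:58


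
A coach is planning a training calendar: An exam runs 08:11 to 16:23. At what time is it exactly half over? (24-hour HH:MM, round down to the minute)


Start time: 08:11 = 491 minutes from midnight
End time: 16:23 = 983 minutes from midnight
Sum: 491 + 983 = 1474
Midpoint: 1474 / 2 = 737 minutes
Convert: 737 / 60 = 12 hours, 17 minutes
Result: 12:17

12:17


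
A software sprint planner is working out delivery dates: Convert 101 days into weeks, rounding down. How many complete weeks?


Total days: 101
Days per week: 7
Division: 101 / 7 = 14 remainder 3
Complete weeks: 14
Remaining days: 3

14


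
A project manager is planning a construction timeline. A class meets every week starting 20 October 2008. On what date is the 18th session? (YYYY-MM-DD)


First occurrence: 2008-10-20 (occurrence 1)
Each occurrence is 7 days after the previous.
Occurrence 18 is 17 weeks after the first.
17 weeks = 119 days
2008-10-20 + 119 days = 2009-02-16

2009-02-16


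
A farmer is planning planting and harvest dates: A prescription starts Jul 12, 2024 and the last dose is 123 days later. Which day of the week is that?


Start: 2024-07-12 (Friday)
Step 1 - find target date: add 123 days
  2024-07-12 + 123 days = 2024-11-12
Step 2 - day of week:
  123 mod 7 = 4
  Friday + 4 days -> Tuesday
Result: Tuesday (2024-11-12)

Tuesday


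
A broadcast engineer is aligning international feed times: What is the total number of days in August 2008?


Month: August
Year: 2008
August is a 31-day month
Total: 31 days

31


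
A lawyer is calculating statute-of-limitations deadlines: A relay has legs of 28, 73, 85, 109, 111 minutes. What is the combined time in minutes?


Durations: 28, 73, 85, 109, 111
Running sum: 28
+ 73 = 101
+ 85 = 186
+ 109 = 295
+ 111 = 406
Total duration: 406 minutes
That is 6 hours and 46 minutes

406


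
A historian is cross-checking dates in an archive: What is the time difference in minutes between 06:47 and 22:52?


Start time: 06:47 = 407 minutes from midnight
End time: 22:52 = 1372 minutes from midnight
Difference: 1372 - 407 = 965 minutes
That is 16 hours and 5 minutes

965


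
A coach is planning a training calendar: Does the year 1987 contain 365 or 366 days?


Year: 1987
Check leap year rules:
Divisible by 4? No
1987 is not a leap year
Days: 365

365


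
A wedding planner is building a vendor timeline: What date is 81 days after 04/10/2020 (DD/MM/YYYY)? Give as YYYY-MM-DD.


Start: 2020-10-04
Adding 81 days
Days remaining in October: 27
After October: 54 days still to add
November 2020: 30 days, 24 remaining
December 2020 has 31 days, need 24
Result: 2020-12-24

2020-12-24


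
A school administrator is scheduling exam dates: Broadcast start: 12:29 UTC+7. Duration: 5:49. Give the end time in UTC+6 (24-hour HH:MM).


Start: 12:29 in UTC+7
Step 1 - add duration:
  minutes: 29 + 49 = 78 (carry 1h)
  hours: 12 + 5 + 1 = 18
  end in UTC+7: 18:18
Step 2 - convert UTC+7 -> UTC+6:
  offset difference: 6 - (7) = -1 hours
  18 + (-1) = 17 -> mod 24 = 17
Result: 17:18 in UTC+6

17:18


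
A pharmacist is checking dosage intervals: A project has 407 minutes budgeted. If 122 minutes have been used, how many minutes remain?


Total budget: 407 minutes
Time used: 122 minutes
Remaining: 407 - 122 = 285 minutes
Percent used: 30.0%
Percent remaining: 70.0%

285


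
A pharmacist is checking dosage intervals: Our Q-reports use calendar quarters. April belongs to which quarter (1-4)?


Month: April (month 4)
Q1: January-March (months 1-3)
Q2: April-June (months 4-6)
Q3: July-September (months 7-9)
Q4: October-December (months 10-12)
Month 4 falls in Q2

2


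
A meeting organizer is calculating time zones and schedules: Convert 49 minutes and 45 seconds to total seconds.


Minutes: 49
Extra seconds: 45
Seconds per minute: 60
Minutes to seconds: 49 x 60 = 2940
Total: 2940 + 45 = 2985

2985


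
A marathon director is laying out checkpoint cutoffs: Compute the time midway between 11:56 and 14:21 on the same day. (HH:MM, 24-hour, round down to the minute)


Start time: 11:56 = 716 minutes from midnight
End time: 14:21 = 861 minutes from midnight
Sum: 716 + 861 = 1577
Midpoint: 1577 / 2 = 788 minutes
Convert: 788 / 60 = 13 hours, 8 minutes
Result: 13:08

13:08


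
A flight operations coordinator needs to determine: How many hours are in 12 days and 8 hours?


Days: 12
Extra hours: 8
Hours per day: 24
Days to hours: 12 x 24 = 288
Total: 288 + 8 = 296

296


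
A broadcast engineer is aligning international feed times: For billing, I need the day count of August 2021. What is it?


Month: August
Year: 2021
August is a 31-day month
Total: 31 days

31


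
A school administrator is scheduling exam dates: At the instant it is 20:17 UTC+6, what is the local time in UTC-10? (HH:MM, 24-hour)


Local time: 20:17 at UTC+6 (offset 6h)
Target zone: UTC-10 (offset -10h)
Difference: -10 - (6) = -16 hours
Calculation: 20 + (-16) = 4
Result: 04:17

04:17


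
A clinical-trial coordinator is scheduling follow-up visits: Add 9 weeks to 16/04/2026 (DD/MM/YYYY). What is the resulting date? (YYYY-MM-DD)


Start: 2026-04-16
Weeks to add: 9
Convert to days: 9 x 7 = 63 days
Add 63 days to 2026-04-16
Result: 2026-06-18

2026-06-18


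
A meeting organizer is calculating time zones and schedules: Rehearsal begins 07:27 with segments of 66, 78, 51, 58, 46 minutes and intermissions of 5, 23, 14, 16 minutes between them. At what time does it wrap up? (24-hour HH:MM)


Start: 07:27 = 447 min from midnight
  after task 1 (66 min): 08:33
  after break (5 min): 08:38
  after task 2 (78 min): 09:56
  after break (23 min): 10:19
  after task 3 (51 min): 11:10
  after break (14 min): 11:24
  after task 4 (58 min): 12:22
  after break (16 min): 12:38
  after task 5 (46 min): 13:24
Total elapsed: 357 minutes
End time: 13:24

13:24


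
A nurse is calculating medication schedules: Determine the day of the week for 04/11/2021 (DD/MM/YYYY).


Date: 2021-11-04
January 1, 2021 is a Friday
Day of year: 308
Offset from Jan 1: 307 days
307 mod 7 = 6
Result: Thursday

Thursday


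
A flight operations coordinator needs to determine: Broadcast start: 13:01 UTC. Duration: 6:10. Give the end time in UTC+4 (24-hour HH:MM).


Start: 13:01 in UTC
Step 1 - add duration:
  minutes: 1 + 10 = 11
  hours: 13 + 6 + 0 = 19
  end in UTC: 19:11
Step 2 - convert UTC -> UTC+4:
  offset difference: 4 - (0) = 4 hours
  19 + (4) = 23 -> mod 24 = 23
Result: 23:11 in UTC+4

23:11


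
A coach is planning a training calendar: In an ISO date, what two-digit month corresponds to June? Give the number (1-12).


Calendar month order:
5. May
6. June <--
7. July
June is month number 6

6


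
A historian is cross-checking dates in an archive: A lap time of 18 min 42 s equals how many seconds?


Minutes: 18
Seconds: 42
Convert minutes to seconds: 18 x 60 = 1080
Add remaining seconds: 1080 + 42 = 1122

1122


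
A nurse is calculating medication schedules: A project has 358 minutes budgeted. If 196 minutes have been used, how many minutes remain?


Total budget: 358 minutes
Time used: 196 minutes
Remaining: 358 - 196 = 162 minutes
Percent used: 54.7%
Percent remaining: 45.3%

162


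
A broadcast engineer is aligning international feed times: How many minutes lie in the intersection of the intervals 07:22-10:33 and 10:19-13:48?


Interval A: [442, 633] minutes from midnight
Interval B: [619, 828] minutes from midnight
Overlap start = max(442, 619) = 619
Overlap end = min(633, 828) = 633
Overlap = 633 - 619 = 14 minutes

14


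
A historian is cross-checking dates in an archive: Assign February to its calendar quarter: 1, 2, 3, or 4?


Month: February (month 2)
Q1: January-March (months 1-3)
Q2: April-June (months 4-6)
Q3: July-September (months 7-9)
Q4: October-December (months 10-12)
Month 2 falls in Q1

1


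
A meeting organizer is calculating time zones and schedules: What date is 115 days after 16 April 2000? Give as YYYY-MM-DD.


Start: 2000-04-16
Adding 115 days
Days remaining in April: 14
After April: 101 days still to add
May 2000: 31 days, 70 remaining
June 2000: 30 days, 40 remaining
July 2000: 31 days, 9 remaining
August 2000 has 31 days, need 9
Result: 2000-08-09

2000-08-09


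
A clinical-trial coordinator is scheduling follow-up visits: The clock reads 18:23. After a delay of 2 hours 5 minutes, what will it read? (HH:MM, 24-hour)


Start time: 18:23
Adding: 2 hours 5 minutes
Minutes: 23 + 5 = 28
Hours: 18 + 2 + 0 = 20
Result: 20:28

20:28


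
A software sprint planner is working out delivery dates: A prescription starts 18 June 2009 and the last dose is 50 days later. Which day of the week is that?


Start: 2009-06-18 (Thursday)
Step 1 - find target date: add 50 days
  2009-06-18 + 50 days = 2009-08-07
Step 2 - day of week:
  50 mod 7 = 1
  Thursday + 1 days -> Friday
Result: Friday (2009-08-07)

Friday


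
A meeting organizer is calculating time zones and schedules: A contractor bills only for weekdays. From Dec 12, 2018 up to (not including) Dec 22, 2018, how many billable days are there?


Start: 2018-12-12 (Wednesday)
End (exclusive): 2018-12-22 (Saturday)
Total calendar days: 10
Full weeks: 10 // 7 = 1 -> 5 weekdays
Remaining 3 days starting on Wednesday:
  Wed(w), Thu(w), Fri(w) -> 3 weekdays
Total business days: 5 + 3 = 8

8


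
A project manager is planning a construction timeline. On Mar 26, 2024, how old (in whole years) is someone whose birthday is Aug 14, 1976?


Birth: 1976-08-14
Reference: 2024-03-26
Year difference: 2024 - 1976 = 48
Has birthday (08-14) occurred by 03-26? No
Birthday not yet reached this year -> subtract 1
Age in full years: 47

47


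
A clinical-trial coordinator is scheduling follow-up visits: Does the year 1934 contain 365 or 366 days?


Year: 1934
Check leap year rules:
Divisible by 4? No
1934 is not a leap year
Days: 365

365


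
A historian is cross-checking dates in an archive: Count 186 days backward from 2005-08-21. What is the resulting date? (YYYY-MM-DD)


Start: 2005-08-21
Subtracting 186 days
Days already passed in August: 21
After going back through August: 165 more days to subtract
July 2005: 31 days, 134 remaining
June 2005: 30 days, 104 remaining
May 2005: 31 days, 73 remaining
April 2005: 30 days, 43 remaining
Result: 2005-02-16

2005-02-16


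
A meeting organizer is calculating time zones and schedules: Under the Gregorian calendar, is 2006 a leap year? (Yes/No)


Year: 2006
Divisible by 4? 2006 / 4 = 501.5 -> No
Not divisible by 4, so NOT a leap year

No


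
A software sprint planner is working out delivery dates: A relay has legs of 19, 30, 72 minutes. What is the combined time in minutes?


Durations: 19, 30, 72
Running sum: 19
+ 30 = 49
+ 72 = 121
Total duration: 121 minutes
That is 2 hours and 1 minutes

121


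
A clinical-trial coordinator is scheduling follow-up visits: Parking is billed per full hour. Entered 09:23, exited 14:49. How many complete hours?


Start: 09:23
End: 14:49
Hour difference: 14 - 9 = 5 hours
Minute difference: 49 - 23 = 26 minutes
Total minutes: 326
Complete hours: 326 / 60 = 5 (remainder 26)

5


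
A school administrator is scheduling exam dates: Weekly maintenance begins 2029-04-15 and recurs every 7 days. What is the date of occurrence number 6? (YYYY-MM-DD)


First occurrence: 2029-04-15 (occurrence 1)
Each occurrence is 7 days after the previous.
Occurrence 6 is 5 weeks after the first.
5 weeks = 35 days
2029-04-15 + 35 days = 2029-05-20

2029-05-20


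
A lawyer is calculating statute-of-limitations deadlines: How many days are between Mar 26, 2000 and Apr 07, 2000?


Start date: 2000-03-26
End date: 2000-04-07
Mar 2000: +6 days
Apr 2000: +6 days
Total: 12 days

12


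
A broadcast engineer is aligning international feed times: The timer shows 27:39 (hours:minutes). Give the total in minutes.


Hours: 27
Minutes: 39
Convert hours to minutes: 27 x 60 = 1620
Add remaining minutes: 1620 + 39 = 1659

1659


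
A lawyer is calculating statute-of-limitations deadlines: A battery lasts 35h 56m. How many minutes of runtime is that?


Hours: 35
Extra minutes: 56
Minutes per hour: 60
Hours to minutes: 35 x 60 = 2100
Total: 2100 + 56 = 2156

2156


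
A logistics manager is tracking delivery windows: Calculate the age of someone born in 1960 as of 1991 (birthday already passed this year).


Birth year: 1960
Current year: 1991
Age = current year - birth year
Age = 1991 - 1960 = 31

31


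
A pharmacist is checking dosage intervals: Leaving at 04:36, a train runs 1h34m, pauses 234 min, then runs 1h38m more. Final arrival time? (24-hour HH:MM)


Depart: 04:36
Leg 1: +94 min -> 06:10
Layover: +234 min -> 10:04
Leg 2: +98 min -> 11:42
Total travel: 426 minutes = 7h 6m
Arrival: 11:42

11:42


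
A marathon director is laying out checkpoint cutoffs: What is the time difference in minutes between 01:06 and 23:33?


Start time: 01:06 = 66 minutes from midnight
End time: 23:33 = 1413 minutes from midnight
Difference: 1413 - 66 = 1347 minutes
That is 22 hours and 27 minutes

1347


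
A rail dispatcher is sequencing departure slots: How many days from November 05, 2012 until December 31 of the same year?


Start: November 05, 2012
End: December 31, 2012
Days left in November: 25
December: 31
Sum of remaining months: 31
Total: 25 + 31 = 56

56


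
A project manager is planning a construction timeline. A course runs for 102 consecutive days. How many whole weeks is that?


Total days: 102
Days per week: 7
Division: 102 / 7 = 14 remainder 4
Complete weeks: 14
Remaining days: 4

14


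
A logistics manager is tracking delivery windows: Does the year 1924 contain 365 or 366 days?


Year: 1924
Check leap year rules:
Divisible by 4? Yes
Divisible by 100? No
1924 is a leap year
Days: 366

366


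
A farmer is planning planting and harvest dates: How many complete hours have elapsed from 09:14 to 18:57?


Start: 09:14
End: 18:57
Hour difference: 18 - 9 = 9 hours
Minute difference: 57 - 14 = 43 minutes
Total minutes: 583
Complete hours: 583 / 60 = 9 (remainder 43)

9


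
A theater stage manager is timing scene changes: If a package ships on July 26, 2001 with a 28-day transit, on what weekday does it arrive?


Start: 2001-07-26 (Thursday)
Step 1 - find target date: add 28 days
  2001-07-26 + 28 days = 2001-08-23
Step 2 - day of week:
  28 mod 7 = 0
  Thursday + 0 days -> Thursday
Result: Thursday (2001-08-23)

Thursday


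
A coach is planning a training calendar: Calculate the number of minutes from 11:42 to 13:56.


Start time: 11:42 = 702 minutes from midnight
End time: 13:56 = 836 minutes from midnight
Difference: 836 - 702 = 134 minutes
That is 2 hours and 14 minutes

134


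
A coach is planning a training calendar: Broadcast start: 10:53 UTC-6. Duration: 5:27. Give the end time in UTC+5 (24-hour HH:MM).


Start: 10:53 in UTC-6
Step 1 - add duration:
  minutes: 53 + 27 = 80 (carry 1h)
  hours: 10 + 5 + 1 = 16
  end in UTC-6: 16:20
Step 2 - convert UTC-6 -> UTC+5:
  offset difference: 5 - (-6) = 11 hours
  16 + (11) = 27 -> mod 24 = 3
Result: 03:20 in UTC+5

03:20


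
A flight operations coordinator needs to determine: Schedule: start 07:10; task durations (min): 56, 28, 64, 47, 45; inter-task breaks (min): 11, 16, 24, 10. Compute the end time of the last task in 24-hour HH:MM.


Start: 07:10 = 430 min from midnight
  after task 1 (56 min): 08:06
  after break (11 min): 08:17
  after task 2 (28 min): 08:45
  after break (16 min): 09:01
  after task 3 (64 min): 10:05
  after break (24 min): 10:29
  after task 4 (47 min): 11:16
  after break (10 min): 11:26
  after task 5 (45 min): 12:11
Total elapsed: 301 minutes
End time: 12:11

12:11


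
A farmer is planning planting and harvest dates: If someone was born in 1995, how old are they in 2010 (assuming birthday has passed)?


Birth year: 1995
Current year: 2010
Age = current year - birth year
Age = 2010 - 1995 = 15

15


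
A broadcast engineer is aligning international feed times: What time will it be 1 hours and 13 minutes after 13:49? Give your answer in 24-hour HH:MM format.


Start time: 13:49
Adding: 1 hours 13 minutes
Minutes: 49 + 13 = 62
Minute overflow: 62 >= 60, so carry 1 hour, minutes = 2
Hours: 13 + 1 + 1 = 15
Result: 15:02

15:02


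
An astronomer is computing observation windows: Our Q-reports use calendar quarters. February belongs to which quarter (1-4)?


Month: February (month 2)
Q1: January-March (months 1-3)
Q2: April-June (months 4-6)
Q3: July-September (months 7-9)
Q4: October-December (months 10-12)
Month 2 falls in Q1

1


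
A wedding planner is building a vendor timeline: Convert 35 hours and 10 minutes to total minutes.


Hours: 35
Minutes: 10
Convert hours to minutes: 35 x 60 = 2100
Add remaining minutes: 2100 + 10 = 2110

2110


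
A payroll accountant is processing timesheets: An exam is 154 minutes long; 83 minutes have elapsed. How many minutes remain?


Total budget: 154 minutes
Time used: 83 minutes
Remaining: 154 - 83 = 71 minutes
Percent used: 53.9%
Percent remaining: 46.1%

71


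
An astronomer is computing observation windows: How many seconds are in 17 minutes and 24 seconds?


Minutes: 17
Extra seconds: 24
Seconds per minute: 60
Minutes to seconds: 17 x 60 = 1020
Total: 1020 + 24 = 1044

1044


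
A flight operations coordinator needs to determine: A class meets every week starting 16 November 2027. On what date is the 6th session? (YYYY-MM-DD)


First occurrence: 2027-11-16 (occurrence 1)
Each occurrence is 7 days after the previous.
Occurrence 6 is 5 weeks after the first.
5 weeks = 35 days
2027-11-16 + 35 days = 2027-12-21

2027-12-21


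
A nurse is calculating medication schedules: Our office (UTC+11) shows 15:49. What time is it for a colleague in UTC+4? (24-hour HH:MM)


Local time: 15:49 at UTC+11 (offset 11h)
Target zone: UTC+4 (offset 4h)
Difference: 4 - (11) = -7 hours
Calculation: 15 + (-7) = 8
Result: 08:49

08:49


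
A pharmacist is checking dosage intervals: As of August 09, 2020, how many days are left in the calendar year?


Start: August 09, 2020
End: December 31, 2020
Days left in August: 22
September: 30
October: 31
November: 30
December: 31
Sum of remaining months: 122
Total: 22 + 122 = 144

144


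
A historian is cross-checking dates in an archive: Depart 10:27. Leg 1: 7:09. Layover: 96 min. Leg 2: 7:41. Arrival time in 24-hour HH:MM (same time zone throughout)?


Depart: 10:27
Leg 1: +429 min -> 17:36
Layover: +96 min -> 19:12
Leg 2: +461 min -> 02:53
Total travel: 986 minutes = 16h 26m
Arrival: 02:53

02:53


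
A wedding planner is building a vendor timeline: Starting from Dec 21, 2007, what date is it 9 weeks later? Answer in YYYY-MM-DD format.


Start: 2007-12-21
Weeks to add: 9
Convert to days: 9 x 7 = 63 days
Add 63 days to 2007-12-21
Result: 2008-02-22

2008-02-22


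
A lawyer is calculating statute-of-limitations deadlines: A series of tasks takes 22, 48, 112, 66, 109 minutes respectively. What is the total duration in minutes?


Durations: 22, 48, 112, 66, 109
Running sum: 22
+ 48 = 70
+ 112 = 182
+ 66 = 248
+ 109 = 357
Total duration: 357 minutes
That is 5 hours and 57 minutes

357


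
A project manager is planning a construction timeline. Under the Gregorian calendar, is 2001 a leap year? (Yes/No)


Year: 2001
Divisible by 4? 2001 / 4 = 500.25 -> No
Not divisible by 4, so NOT a leap year

No


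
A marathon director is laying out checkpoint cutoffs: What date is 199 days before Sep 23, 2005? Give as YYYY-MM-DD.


Start: 2005-09-23
Subtracting 199 days
Days already passed in September: 23
After going back through September: 176 more days to subtract
August 2005: 31 days, 145 remaining
July 2005: 31 days, 114 remaining
June 2005: 30 days, 84 remaining
May 2005: 31 days, 53 remaining
Result: 2005-03-08

2005-03-08


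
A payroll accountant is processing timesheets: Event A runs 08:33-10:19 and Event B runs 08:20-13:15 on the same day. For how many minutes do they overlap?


Interval A: [513, 619] minutes from midnight
Interval B: [500, 795] minutes from midnight
Overlap start = max(513, 500) = 513
Overlap end = min(619, 795) = 619
Overlap = 619 - 513 = 106 minutes

106


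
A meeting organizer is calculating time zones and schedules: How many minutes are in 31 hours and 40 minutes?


Hours: 31
Extra minutes: 40
Minutes per hour: 60
Hours to minutes: 31 x 60 = 1860
Total: 1860 + 40 = 1900

1900


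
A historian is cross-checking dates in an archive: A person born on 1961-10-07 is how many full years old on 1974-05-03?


Birth: 1961-10-07
Reference: 1974-05-03
Year difference: 1974 - 1961 = 13
Has birthday (10-07) occurred by 05-03? No
Birthday not yet reached this year -> subtract 1
Age in full years: 12

12


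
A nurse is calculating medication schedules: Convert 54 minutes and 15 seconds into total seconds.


Minutes: 54
Seconds: 15
Convert minutes to seconds: 54 x 60 = 3240
Add remaining seconds: 3240 + 15 = 3255

3255


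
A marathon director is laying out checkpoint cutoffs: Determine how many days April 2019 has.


Month: April
Year: 2019
April is a 30-day month
Total: 30 days

30


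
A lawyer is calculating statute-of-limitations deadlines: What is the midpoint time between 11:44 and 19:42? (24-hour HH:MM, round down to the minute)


Start time: 11:44 = 704 minutes from midnight
End time: 19:42 = 1182 minutes from midnight
Sum: 704 + 1182 = 1886
Midpoint: 1886 / 2 = 943 minutes
Convert: 943 / 60 = 15 hours, 43 minutes
Result: 15:43

15:43


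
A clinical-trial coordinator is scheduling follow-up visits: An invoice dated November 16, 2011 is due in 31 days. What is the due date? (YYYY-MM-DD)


Start: 2011-11-16
Adding 31 days
Days remaining in November: 14
After November: 17 days still to add
December 2011 has 31 days, need 17
Result: 2011-12-17

2011-12-17


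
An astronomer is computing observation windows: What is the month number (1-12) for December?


Calendar month order:
11. November
12. December <--
December is month number 12

12


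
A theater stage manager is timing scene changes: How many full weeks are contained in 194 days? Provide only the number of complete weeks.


Total days: 194
Days per week: 7
Division: 194 / 7 = 27 remainder 5
Complete weeks: 27
Remaining days: 5

27


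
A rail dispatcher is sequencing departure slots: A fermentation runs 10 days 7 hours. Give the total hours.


Days: 10
Extra hours: 7
Hours per day: 24
Days to hours: 10 x 24 = 240
Total: 240 + 7 = 247

247


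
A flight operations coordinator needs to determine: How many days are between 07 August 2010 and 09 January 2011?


Start date: 2010-08-07
End date: 2011-01-09
Aug 2010: +25 days
Sep 2010: +30 days
Oct 2010: +31 days
... (3 more months)
Total: 155 days

155


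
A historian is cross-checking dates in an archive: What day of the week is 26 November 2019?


Date: 2019-11-26
January 1, 2019 is a Tuesday
Day of year: 330
Offset from Jan 1: 329 days
329 mod 7 = 0
Result: Tuesday

Tuesday


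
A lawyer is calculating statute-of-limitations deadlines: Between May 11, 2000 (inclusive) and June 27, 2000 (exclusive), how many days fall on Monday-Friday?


Start: 2000-05-11 (Thursday)
End (exclusive): 2000-06-27 (Tuesday)
Total calendar days: 47
Full weeks: 47 // 7 = 6 -> 30 weekdays
Remaining 5 days starting on Thursday:
  Thu(w), Fri(w), Sat(-), Sun(-), Mon(w) -> 3 weekdays
Total business days: 30 + 3 = 33

33


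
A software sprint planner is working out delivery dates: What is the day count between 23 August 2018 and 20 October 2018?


Start date: 2018-08-23
End date: 2018-10-20
Aug 2018: +9 days
Sep 2018: +30 days
Oct 2018: +19 days
Total: 58 days

58


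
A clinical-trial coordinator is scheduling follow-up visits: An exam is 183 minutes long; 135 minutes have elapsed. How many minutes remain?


Total budget: 183 minutes
Time used: 135 minutes
Remaining: 183 - 135 = 48 minutes
Percent used: 73.8%
Percent remaining: 26.2%

48


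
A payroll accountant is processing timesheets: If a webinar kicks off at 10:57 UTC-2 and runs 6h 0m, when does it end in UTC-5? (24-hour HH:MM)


Start: 10:57 in UTC-2
Step 1 - add duration:
  minutes: 57 + 0 = 57
  hours: 10 + 6 + 0 = 16
  end in UTC-2: 16:57
Step 2 - convert UTC-2 -> UTC-5:
  offset difference: -5 - (-2) = -3 hours
  16 + (-3) = 13 -> mod 24 = 13
Result: 13:57 in UTC-5

13:57


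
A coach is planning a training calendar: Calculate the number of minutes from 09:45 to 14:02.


Start time: 09:45 = 585 minutes from midnight
End time: 14:02 = 842 minutes from midnight
Difference: 842 - 585 = 257 minutes
That is 4 hours and 17 minutes

257


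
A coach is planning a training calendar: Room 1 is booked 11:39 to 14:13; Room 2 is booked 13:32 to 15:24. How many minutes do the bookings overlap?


Interval A: [699, 853] minutes from midnight
Interval B: [812, 924] minutes from midnight
Overlap start = max(699, 812) = 812
Overlap end = min(853, 924) = 853
Overlap = 853 - 812 = 41 minutes

41


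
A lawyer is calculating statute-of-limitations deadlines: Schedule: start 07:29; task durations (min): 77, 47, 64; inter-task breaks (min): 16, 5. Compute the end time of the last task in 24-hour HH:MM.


Start: 07:29 = 449 min from midnight
  after task 1 (77 min): 08:46
  after break (16 min): 09:02
  after task 2 (47 min): 09:49
  after break (5 min): 09:54
  after task 3 (64 min): 10:58
Total elapsed: 209 minutes
End time: 10:58

10:58


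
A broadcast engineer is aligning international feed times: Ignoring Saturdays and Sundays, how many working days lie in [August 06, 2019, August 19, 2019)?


Start: 2019-08-06 (Tuesday)
End (exclusive): 2019-08-19 (Monday)
Total calendar days: 13
Full weeks: 13 // 7 = 1 -> 5 weekdays
Remaining 6 days starting on Tuesday:
  Tue(w), Wed(w), Thu(w), Fri(w), Sat(-), Sun(-) -> 4 weekdays
Total business days: 5 + 4 = 9

9


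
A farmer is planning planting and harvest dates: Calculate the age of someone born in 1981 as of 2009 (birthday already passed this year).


Birth year: 1981
Current year: 2009
Age = current year - birth year
Age = 2009 - 1981 = 28

28


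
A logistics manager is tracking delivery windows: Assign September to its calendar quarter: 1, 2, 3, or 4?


Month: September (month 9)
Q1: January-March (months 1-3)
Q2: April-June (months 4-6)
Q3: July-September (months 7-9)
Q4: October-December (months 10-12)
Month 9 falls in Q3

3


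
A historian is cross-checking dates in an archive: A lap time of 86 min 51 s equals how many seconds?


Minutes: 86
Seconds: 51
Convert minutes to seconds: 86 x 60 = 5160
Add remaining seconds: 5160 + 51 = 5211

5211


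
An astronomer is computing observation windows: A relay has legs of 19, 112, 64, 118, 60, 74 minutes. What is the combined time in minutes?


Durations: 19, 112, 64, 118, 60, 74
Running sum: 19
+ 112 = 131
+ 64 = 195
+ 118 = 313
+ 60 = 373
+ 74 = 447
Total duration: 447 minutes
That is 7 hours and 27 minutes

447


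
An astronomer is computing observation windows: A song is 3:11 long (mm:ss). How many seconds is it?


Minutes: 3
Extra seconds: 11
Seconds per minute: 60
Minutes to seconds: 3 x 60 = 180
Total: 180 + 11 = 191

191


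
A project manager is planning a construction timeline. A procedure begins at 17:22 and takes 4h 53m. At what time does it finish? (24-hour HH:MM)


Start time: 17:22
Adding: 4 hours 53 minutes
Minutes: 22 + 53 = 75
Minute overflow: 75 >= 60, so carry 1 hour, minutes = 15
Hours: 17 + 4 + 1 = 22
Result: 22:15

22:15


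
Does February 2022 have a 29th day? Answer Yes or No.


Year: 2022
Divisible by 4? 2022 / 4 = 505.5 -> No
Not divisible by 4, so NOT a leap year

No


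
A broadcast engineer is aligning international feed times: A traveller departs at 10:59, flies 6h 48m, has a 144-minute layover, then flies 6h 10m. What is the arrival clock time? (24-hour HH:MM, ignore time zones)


Depart: 10:59
Leg 1: +408 min -> 17:47
Layover: +144 min -> 20:11
Leg 2: +370 min -> 02:21
Total travel: 922 minutes = 15h 22m
Arrival: 02:21

02:21


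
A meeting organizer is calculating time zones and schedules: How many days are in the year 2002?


Year: 2002
Check leap year rules:
Divisible by 4? No
2002 is not a leap year
Days: 365

365


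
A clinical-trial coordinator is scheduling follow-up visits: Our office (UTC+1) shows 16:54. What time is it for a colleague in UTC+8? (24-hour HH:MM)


Local time: 16:54 at UTC+1 (offset 1h)
Target zone: UTC+8 (offset 8h)
Difference: 8 - (1) = 7 hours
Calculation: 16 + (7) = 23
Result: 23:54

23:54


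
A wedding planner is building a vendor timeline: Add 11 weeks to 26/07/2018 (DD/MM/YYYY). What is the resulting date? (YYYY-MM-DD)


Start: 2018-07-26
Weeks to add: 11
Convert to days: 11 x 7 = 77 days
Add 77 days to 2018-07-26
Result: 2018-10-11

2018-10-11


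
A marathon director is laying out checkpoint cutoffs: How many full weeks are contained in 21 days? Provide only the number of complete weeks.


Total days: 21
Days per week: 7
Division: 21 / 7 = 3 remainder 0
Complete weeks: 3
Remaining days: 0

3


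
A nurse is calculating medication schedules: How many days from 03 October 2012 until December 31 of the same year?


Start: October 03, 2012
End: December 31, 2012
Days left in October: 28
November: 30
December: 31
Sum of remaining months: 61
Total: 28 + 61 = 89

89


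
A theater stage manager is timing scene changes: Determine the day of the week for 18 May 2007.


Date: 2007-05-18
January 1, 2007 is a Monday
Day of year: 138
Offset from Jan 1: 137 days
137 mod 7 = 4
Result: Friday

Friday


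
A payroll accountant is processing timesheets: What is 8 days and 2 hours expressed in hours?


Days: 8
Extra hours: 2
Hours per day: 24
Days to hours: 8 x 24 = 192
Total: 192 + 2 = 194

194


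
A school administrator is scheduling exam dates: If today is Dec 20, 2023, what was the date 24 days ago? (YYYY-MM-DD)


Start: 2023-12-20
Subtracting 24 days
Days already passed in December: 20
After going back through December: 4 more days to subtract
November 2023 has 30 days, need 4
Result: 2023-11-26

2023-11-26


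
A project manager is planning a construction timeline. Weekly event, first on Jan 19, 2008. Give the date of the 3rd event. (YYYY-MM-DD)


First occurrence: 2008-01-19 (occurrence 1)
Each occurrence is 7 days after the previous.
Occurrence 3 is 2 weeks after the first.
2 weeks = 14 days
2008-01-19 + 14 days = 2008-02-02

2008-02-02
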